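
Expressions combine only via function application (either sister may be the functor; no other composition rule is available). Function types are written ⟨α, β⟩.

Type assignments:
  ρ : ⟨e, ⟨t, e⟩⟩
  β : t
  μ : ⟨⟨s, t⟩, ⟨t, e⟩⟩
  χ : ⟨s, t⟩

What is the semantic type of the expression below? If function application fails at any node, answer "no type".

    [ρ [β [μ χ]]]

At [μ χ], μ : ⟨⟨s, t⟩, ⟨t, e⟩⟩ takes χ : ⟨s, t⟩, giving ⟨t, e⟩.
At [β [μ χ]], [μ χ] : ⟨t, e⟩ takes β : t, giving e.
At [ρ [β [μ χ]]], ρ : ⟨e, ⟨t, e⟩⟩ takes [β [μ χ]] : e, giving ⟨t, e⟩.

⟨t, e⟩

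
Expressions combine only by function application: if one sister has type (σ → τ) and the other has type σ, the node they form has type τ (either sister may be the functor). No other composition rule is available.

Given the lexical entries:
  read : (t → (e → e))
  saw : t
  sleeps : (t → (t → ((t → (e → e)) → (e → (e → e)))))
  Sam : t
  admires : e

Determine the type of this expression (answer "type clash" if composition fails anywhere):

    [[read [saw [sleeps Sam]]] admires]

(e → e)

At [sleeps Sam], sleeps : (t → (t → ((t → (e → e)) → (e → (e → e))))) takes Sam : t, giving (t → ((t → (e → e)) → (e → (e → e)))).
At [saw [sleeps Sam]], [sleeps Sam] : (t → ((t → (e → e)) → (e → (e → e)))) takes saw : t, giving ((t → (e → e)) → (e → (e → e))).
At [read [saw [sleeps Sam]]], [saw [sleeps Sam]] : ((t → (e → e)) → (e → (e → e))) takes read : (t → (e → e)), giving (e → (e → e)).
At [[read [saw [sleeps Sam]]] admires], [read [saw [sleeps Sam]]] : (e → (e → e)) takes admires : e, giving (e → e).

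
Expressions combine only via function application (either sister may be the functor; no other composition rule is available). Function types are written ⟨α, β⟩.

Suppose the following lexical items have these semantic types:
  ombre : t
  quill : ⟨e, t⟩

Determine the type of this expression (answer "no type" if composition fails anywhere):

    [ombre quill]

no type

[ombre quill]: t with ⟨e, t⟩ — neither is a function whose domain matches the other; composition fails here.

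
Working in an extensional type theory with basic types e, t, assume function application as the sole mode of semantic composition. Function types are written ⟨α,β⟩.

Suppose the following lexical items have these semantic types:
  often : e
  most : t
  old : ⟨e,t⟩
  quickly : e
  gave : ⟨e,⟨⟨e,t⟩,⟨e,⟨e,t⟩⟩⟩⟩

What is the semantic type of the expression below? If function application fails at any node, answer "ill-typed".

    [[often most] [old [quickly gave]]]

ill-typed

At [often most]: neither e nor t can take the other as argument; the node is ill-typed.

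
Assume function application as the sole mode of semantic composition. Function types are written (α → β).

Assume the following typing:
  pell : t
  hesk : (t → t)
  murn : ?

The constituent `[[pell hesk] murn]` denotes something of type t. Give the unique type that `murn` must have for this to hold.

For [[pell hesk] murn] to have type t with [pell hesk] of type t, murn must be the function: murn : (t → t).

(t → t)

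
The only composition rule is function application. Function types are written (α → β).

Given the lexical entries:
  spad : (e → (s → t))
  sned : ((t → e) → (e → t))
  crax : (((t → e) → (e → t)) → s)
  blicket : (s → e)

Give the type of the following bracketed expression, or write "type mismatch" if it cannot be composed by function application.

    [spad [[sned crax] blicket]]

[sned crax]: functor crax : (((t → e) → (e → t)) → s), argument sned : ((t → e) → (e → t)); result s.
[[sned crax] blicket]: functor blicket : (s → e), argument [sned crax] : s; result e.
[spad [[sned crax] blicket]]: functor spad : (e → (s → t)), argument [[sned crax] blicket] : e; result (s → t).

(s → t)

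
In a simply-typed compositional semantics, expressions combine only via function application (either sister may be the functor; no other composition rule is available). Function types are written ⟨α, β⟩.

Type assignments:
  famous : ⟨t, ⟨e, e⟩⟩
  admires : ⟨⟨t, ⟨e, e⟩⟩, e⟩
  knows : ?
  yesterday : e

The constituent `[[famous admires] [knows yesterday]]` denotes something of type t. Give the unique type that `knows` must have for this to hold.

For [[famous admires] [knows yesterday]] to have type t with [famous admires] of type e, [knows yesterday] must be the function: [knows yesterday] : ⟨e, t⟩.
For [knows yesterday] to have type ⟨e, t⟩ with yesterday of type e, knows must be the function: knows : ⟨e, ⟨e, t⟩⟩.

⟨e, ⟨e, t⟩⟩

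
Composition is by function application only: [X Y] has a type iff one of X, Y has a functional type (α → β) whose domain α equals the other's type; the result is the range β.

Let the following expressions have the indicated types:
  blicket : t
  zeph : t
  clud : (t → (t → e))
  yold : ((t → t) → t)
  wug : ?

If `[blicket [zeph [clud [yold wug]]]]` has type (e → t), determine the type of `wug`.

(((t → t) → t) → ((t → (t → e)) → (t → (t → (e → t)))))

[blicket [zeph [clud [yold wug]]]] is required to be (e → t). blicket : t cannot yield (e → t) as functor, so [zeph [clud [yold wug]]] : (t → (e → t)).
[zeph [clud [yold wug]]] is required to be (t → (e → t)). zeph : t cannot yield (t → (e → t)) as functor, so [clud [yold wug]] : (t → (t → (e → t))).
[clud [yold wug]] is required to be (t → (t → (e → t))). clud : (t → (t → e)) cannot yield (t → (t → (e → t))) as functor, so [yold wug] : ((t → (t → e)) → (t → (t → (e → t)))).
[yold wug] is required to be ((t → (t → e)) → (t → (t → (e → t)))). yold : ((t → t) → t) cannot yield ((t → (t → e)) → (t → (t → (e → t)))) as functor, so wug : (((t → t) → t) → ((t → (t → e)) → (t → (t → (e → t))))).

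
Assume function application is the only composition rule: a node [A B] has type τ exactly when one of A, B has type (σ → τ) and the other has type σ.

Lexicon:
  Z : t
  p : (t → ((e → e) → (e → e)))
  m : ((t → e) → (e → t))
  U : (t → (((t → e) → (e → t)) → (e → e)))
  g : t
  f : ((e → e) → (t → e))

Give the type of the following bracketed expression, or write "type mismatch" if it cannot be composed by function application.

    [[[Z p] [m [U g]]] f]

(t → e)

[Z p]: (t → ((e → e) → (e → e))) applied to t yields ((e → e) → (e → e)).
[U g]: (t → (((t → e) → (e → t)) → (e → e))) applied to t yields (((t → e) → (e → t)) → (e → e)).
[m [U g]]: (((t → e) → (e → t)) → (e → e)) applied to ((t → e) → (e → t)) yields (e → e).
[[Z p] [m [U g]]]: ((e → e) → (e → e)) applied to (e → e) yields (e → e).
[[[Z p] [m [U g]]] f]: ((e → e) → (t → e)) applied to (e → e) yields (t → e).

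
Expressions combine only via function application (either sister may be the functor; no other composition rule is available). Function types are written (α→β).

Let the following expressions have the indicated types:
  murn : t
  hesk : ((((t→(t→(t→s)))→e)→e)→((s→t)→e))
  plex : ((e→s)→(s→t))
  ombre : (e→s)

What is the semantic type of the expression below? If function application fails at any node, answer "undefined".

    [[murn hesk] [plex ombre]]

undefined

[murn hesk]: t and ((((t→(t→(t→s)))→e)→e)→((s→t)→e)) cannot combine by function application — type clash.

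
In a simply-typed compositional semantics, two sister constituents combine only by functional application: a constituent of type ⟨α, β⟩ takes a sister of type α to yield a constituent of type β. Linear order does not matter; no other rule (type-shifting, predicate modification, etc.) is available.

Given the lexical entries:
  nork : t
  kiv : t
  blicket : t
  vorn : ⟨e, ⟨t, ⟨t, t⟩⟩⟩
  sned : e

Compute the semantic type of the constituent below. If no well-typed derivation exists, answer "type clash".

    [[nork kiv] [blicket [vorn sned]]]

At [nork kiv]: neither t nor t can take the other as argument; the node is ill-typed.

type clash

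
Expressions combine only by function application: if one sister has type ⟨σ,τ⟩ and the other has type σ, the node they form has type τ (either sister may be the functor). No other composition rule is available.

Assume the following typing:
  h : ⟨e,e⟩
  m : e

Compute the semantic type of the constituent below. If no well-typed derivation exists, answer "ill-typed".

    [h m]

e

[h m] — h of type ⟨e,e⟩ combines with m of type e: type e.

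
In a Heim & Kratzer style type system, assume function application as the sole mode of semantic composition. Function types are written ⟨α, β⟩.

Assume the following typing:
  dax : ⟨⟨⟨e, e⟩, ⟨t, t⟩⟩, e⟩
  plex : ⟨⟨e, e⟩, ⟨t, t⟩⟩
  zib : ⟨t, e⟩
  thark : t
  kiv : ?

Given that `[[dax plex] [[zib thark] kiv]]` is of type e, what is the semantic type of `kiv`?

[[dax plex] [[zib thark] kiv]] is required to be e. [dax plex] : e cannot yield e as functor, so [[zib thark] kiv] : ⟨e, e⟩.
[[zib thark] kiv] is required to be ⟨e, e⟩. [zib thark] : e cannot yield ⟨e, e⟩ as functor, so kiv : ⟨e, ⟨e, e⟩⟩.

⟨e, ⟨e, e⟩⟩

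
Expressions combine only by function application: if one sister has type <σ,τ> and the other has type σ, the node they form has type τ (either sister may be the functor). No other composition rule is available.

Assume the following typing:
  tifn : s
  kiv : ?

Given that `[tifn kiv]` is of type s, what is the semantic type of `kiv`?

At [tifn kiv] (required: s): tifn is s, which is not a function with range s; hence kiv is the functor — type <s,s>.

<s,s>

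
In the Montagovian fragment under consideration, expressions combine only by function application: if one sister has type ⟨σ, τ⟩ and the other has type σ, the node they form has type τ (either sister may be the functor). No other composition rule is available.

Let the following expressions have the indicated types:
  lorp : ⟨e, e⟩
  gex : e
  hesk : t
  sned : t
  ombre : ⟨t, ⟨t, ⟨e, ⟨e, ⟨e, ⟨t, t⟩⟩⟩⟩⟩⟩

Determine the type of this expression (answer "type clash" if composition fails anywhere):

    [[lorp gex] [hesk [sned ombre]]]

⟨e, ⟨e, ⟨t, t⟩⟩⟩

[lorp gex] — lorp of type ⟨e, e⟩ combines with gex of type e: type e.
[sned ombre] — ombre of type ⟨t, ⟨t, ⟨e, ⟨e, ⟨e, ⟨t, t⟩⟩⟩⟩⟩⟩ combines with sned of type t: type ⟨t, ⟨e, ⟨e, ⟨e, ⟨t, t⟩⟩⟩⟩⟩.
[hesk [sned ombre]] — [sned ombre] of type ⟨t, ⟨e, ⟨e, ⟨e, ⟨t, t⟩⟩⟩⟩⟩ combines with hesk of type t: type ⟨e, ⟨e, ⟨e, ⟨t, t⟩⟩⟩⟩.
[[lorp gex] [hesk [sned ombre]]] — [hesk [sned ombre]] of type ⟨e, ⟨e, ⟨e, ⟨t, t⟩⟩⟩⟩ combines with [lorp gex] of type e: type ⟨e, ⟨e, ⟨t, t⟩⟩⟩.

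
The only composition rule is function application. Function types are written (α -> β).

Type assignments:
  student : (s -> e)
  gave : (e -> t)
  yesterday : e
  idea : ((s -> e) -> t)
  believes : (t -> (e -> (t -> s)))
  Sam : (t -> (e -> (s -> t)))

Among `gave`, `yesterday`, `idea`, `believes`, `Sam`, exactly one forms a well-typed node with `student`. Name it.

idea

gave : (e -> t) — no; student wants s, and gave wants e.
yesterday : e — no; student wants s, and yesterday wants nothing (atomic).
idea — combines: idea : ((s -> e) -> t) takes student : (s -> e) as argument, giving t.
believes : (t -> (e -> (t -> s))) — no; student wants s, and believes wants t.
Sam : (t -> (e -> (s -> t))) — no; student wants s, and Sam wants t.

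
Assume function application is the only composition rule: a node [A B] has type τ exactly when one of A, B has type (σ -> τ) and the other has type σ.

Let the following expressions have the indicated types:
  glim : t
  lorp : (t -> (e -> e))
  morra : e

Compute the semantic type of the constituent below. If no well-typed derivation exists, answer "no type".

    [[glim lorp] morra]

At [glim lorp], lorp : (t -> (e -> e)) takes glim : t, giving (e -> e).
At [[glim lorp] morra], [glim lorp] : (e -> e) takes morra : e, giving e.

e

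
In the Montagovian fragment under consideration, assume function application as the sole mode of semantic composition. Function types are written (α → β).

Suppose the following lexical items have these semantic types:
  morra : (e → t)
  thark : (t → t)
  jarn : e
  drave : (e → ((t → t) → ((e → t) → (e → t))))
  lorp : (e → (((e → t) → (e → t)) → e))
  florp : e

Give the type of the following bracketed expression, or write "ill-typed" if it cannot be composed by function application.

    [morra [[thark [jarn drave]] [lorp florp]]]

[jarn drave]: (e → ((t → t) → ((e → t) → (e → t)))) applied to e yields ((t → t) → ((e → t) → (e → t))).
[thark [jarn drave]]: ((t → t) → ((e → t) → (e → t))) applied to (t → t) yields ((e → t) → (e → t)).
[lorp florp]: (e → (((e → t) → (e → t)) → e)) applied to e yields (((e → t) → (e → t)) → e).
[[thark [jarn drave]] [lorp florp]]: (((e → t) → (e → t)) → e) applied to ((e → t) → (e → t)) yields e.
[morra [[thark [jarn drave]] [lorp florp]]]: (e → t) applied to e yields t.

t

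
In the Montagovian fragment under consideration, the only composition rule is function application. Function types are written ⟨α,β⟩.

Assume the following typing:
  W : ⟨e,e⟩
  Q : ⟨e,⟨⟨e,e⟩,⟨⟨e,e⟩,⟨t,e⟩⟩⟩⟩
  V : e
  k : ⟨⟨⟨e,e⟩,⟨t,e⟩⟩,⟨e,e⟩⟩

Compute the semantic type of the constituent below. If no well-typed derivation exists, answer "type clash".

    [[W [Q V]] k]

[Q V]: ⟨e,⟨⟨e,e⟩,⟨⟨e,e⟩,⟨t,e⟩⟩⟩⟩ applied to e yields ⟨⟨e,e⟩,⟨⟨e,e⟩,⟨t,e⟩⟩⟩.
[W [Q V]]: ⟨⟨e,e⟩,⟨⟨e,e⟩,⟨t,e⟩⟩⟩ applied to ⟨e,e⟩ yields ⟨⟨e,e⟩,⟨t,e⟩⟩.
[[W [Q V]] k]: ⟨⟨⟨e,e⟩,⟨t,e⟩⟩,⟨e,e⟩⟩ applied to ⟨⟨e,e⟩,⟨t,e⟩⟩ yields ⟨e,e⟩.

⟨e,e⟩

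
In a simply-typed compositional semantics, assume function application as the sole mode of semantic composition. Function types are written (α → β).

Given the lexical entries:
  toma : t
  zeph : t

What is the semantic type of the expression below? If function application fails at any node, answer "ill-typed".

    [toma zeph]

ill-typed

[toma zeph]: t and t cannot combine by function application — type clash.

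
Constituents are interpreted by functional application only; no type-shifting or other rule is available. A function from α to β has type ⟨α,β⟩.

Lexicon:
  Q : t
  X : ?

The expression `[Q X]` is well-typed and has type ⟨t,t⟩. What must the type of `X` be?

⟨t,⟨t,t⟩⟩

At [Q X] (required: ⟨t,t⟩): Q is t, which is not a function with range ⟨t,t⟩; hence X is the functor — type ⟨t,⟨t,t⟩⟩.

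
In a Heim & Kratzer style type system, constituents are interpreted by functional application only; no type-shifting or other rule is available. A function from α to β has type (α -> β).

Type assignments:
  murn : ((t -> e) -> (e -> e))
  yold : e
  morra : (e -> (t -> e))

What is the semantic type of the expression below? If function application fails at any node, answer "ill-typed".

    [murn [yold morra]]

(e -> e)

[yold morra] — morra of type (e -> (t -> e)) combines with yold of type e: type (t -> e).
[murn [yold morra]] — murn of type ((t -> e) -> (e -> e)) combines with [yold morra] of type (t -> e): type (e -> e).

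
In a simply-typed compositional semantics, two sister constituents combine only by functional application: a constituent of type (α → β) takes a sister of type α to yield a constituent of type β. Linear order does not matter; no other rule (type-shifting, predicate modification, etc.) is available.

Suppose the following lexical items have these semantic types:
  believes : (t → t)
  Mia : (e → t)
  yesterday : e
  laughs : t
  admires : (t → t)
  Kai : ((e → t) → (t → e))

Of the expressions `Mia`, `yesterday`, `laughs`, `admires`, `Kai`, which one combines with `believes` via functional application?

laughs

Mia : (e → t) — believes needs t; Mia needs e; neither fits.
yesterday : e — believes needs t; yesterday needs nothing (atomic); neither fits.
laughs — combines: believes : (t → t) takes laughs : t as argument, giving t.
admires : (t → t) — believes needs t; admires needs t; neither fits.
Kai : ((e → t) → (t → e)) — believes needs t; Kai needs (e → t); neither fits.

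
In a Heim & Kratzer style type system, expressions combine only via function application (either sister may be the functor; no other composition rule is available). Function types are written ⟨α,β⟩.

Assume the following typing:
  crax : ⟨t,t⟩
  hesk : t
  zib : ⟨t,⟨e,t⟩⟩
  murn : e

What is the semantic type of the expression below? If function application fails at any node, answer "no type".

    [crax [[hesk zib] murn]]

t

[hesk zib]: zib is ⟨t,⟨e,t⟩⟩, hesk is t; result ⟨e,t⟩.
[[hesk zib] murn]: [hesk zib] is ⟨e,t⟩, murn is e; result t.
[crax [[hesk zib] murn]]: crax is ⟨t,t⟩, [[hesk zib] murn] is t; result t.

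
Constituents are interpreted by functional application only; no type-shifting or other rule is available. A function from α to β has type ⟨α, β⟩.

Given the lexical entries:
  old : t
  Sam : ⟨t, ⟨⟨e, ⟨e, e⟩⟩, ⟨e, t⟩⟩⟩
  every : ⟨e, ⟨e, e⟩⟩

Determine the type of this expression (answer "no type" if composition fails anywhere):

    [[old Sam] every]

[old Sam]: ⟨t, ⟨⟨e, ⟨e, e⟩⟩, ⟨e, t⟩⟩⟩ applied to t yields ⟨⟨e, ⟨e, e⟩⟩, ⟨e, t⟩⟩.
[[old Sam] every]: ⟨⟨e, ⟨e, e⟩⟩, ⟨e, t⟩⟩ applied to ⟨e, ⟨e, e⟩⟩ yields ⟨e, t⟩.

⟨e, t⟩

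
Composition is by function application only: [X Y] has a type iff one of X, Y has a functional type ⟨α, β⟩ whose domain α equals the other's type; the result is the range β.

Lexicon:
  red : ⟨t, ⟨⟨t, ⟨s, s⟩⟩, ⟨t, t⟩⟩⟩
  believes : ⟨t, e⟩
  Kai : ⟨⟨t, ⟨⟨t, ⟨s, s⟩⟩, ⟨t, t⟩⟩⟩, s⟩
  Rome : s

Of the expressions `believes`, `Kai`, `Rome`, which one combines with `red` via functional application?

believes : ⟨t, e⟩ — does not combine with red.
Kai — combines: Kai : ⟨⟨t, ⟨⟨t, ⟨s, s⟩⟩, ⟨t, t⟩⟩⟩, s⟩ takes red : ⟨t, ⟨⟨t, ⟨s, s⟩⟩, ⟨t, t⟩⟩⟩ as argument, giving s.
Rome : s — does not combine with red.

Kai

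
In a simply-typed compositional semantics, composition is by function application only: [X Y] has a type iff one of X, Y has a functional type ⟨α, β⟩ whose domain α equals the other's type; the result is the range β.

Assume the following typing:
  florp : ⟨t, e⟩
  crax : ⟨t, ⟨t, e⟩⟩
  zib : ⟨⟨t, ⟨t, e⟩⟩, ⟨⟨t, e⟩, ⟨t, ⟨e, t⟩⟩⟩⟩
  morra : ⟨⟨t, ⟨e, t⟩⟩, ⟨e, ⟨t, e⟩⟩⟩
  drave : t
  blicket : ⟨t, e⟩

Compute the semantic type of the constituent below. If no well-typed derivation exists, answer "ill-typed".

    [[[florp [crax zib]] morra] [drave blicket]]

⟨t, e⟩

[crax zib]: ⟨⟨t, ⟨t, e⟩⟩, ⟨⟨t, e⟩, ⟨t, ⟨e, t⟩⟩⟩⟩ applied to ⟨t, ⟨t, e⟩⟩ yields ⟨⟨t, e⟩, ⟨t, ⟨e, t⟩⟩⟩.
[florp [crax zib]]: ⟨⟨t, e⟩, ⟨t, ⟨e, t⟩⟩⟩ applied to ⟨t, e⟩ yields ⟨t, ⟨e, t⟩⟩.
[[florp [crax zib]] morra]: ⟨⟨t, ⟨e, t⟩⟩, ⟨e, ⟨t, e⟩⟩⟩ applied to ⟨t, ⟨e, t⟩⟩ yields ⟨e, ⟨t, e⟩⟩.
[drave blicket]: ⟨t, e⟩ applied to t yields e.
[[[florp [crax zib]] morra] [drave blicket]]: ⟨e, ⟨t, e⟩⟩ applied to e yields ⟨t, e⟩.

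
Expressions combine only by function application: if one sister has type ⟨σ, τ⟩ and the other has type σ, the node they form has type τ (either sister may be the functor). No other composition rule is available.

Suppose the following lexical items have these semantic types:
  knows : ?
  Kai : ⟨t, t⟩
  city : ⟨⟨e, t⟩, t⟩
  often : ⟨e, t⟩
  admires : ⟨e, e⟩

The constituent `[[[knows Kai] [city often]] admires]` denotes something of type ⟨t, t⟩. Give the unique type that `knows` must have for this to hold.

⟨⟨t, t⟩, ⟨t, ⟨⟨e, e⟩, ⟨t, t⟩⟩⟩⟩

For [[[knows Kai] [city often]] admires] to have type ⟨t, t⟩ with admires of type ⟨e, e⟩, [[knows Kai] [city often]] must be the function: [[knows Kai] [city often]] : ⟨⟨e, e⟩, ⟨t, t⟩⟩.
For [[knows Kai] [city often]] to have type ⟨⟨e, e⟩, ⟨t, t⟩⟩ with [city often] of type t, [knows Kai] must be the function: [knows Kai] : ⟨t, ⟨⟨e, e⟩, ⟨t, t⟩⟩⟩.
For [knows Kai] to have type ⟨t, ⟨⟨e, e⟩, ⟨t, t⟩⟩⟩ with Kai of type ⟨t, t⟩, knows must be the function: knows : ⟨⟨t, t⟩, ⟨t, ⟨⟨e, e⟩, ⟨t, t⟩⟩⟩⟩.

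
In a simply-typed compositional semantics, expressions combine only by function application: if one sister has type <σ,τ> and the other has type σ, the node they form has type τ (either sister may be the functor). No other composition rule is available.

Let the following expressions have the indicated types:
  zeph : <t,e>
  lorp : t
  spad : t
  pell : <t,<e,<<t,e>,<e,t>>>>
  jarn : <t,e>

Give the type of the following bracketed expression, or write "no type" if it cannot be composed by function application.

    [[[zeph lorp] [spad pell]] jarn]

<e,t>

[zeph lorp]: <t,e> applied to t yields e.
[spad pell]: <t,<e,<<t,e>,<e,t>>>> applied to t yields <e,<<t,e>,<e,t>>>.
[[zeph lorp] [spad pell]]: <e,<<t,e>,<e,t>>> applied to e yields <<t,e>,<e,t>>.
[[[zeph lorp] [spad pell]] jarn]: <<t,e>,<e,t>> applied to <t,e> yields <e,t>.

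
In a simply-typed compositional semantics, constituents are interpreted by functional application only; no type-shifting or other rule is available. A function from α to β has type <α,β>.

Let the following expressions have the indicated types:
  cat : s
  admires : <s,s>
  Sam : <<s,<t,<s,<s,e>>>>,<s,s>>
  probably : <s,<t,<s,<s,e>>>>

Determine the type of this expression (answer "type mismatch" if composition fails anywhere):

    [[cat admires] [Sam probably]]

s

[cat admires]: admires is <s,s>, cat is s; result s.
[Sam probably]: Sam is <<s,<t,<s,<s,e>>>>,<s,s>>, probably is <s,<t,<s,<s,e>>>>; result <s,s>.
[[cat admires] [Sam probably]]: [Sam probably] is <s,s>, [cat admires] is s; result s.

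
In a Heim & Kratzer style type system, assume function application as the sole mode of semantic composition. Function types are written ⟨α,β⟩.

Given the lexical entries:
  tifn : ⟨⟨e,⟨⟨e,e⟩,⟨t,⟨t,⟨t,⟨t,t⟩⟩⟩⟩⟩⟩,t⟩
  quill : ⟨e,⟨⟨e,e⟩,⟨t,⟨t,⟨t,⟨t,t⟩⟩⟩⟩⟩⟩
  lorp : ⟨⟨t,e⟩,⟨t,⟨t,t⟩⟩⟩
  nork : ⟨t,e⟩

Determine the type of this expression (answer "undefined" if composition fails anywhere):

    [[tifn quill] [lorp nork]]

[tifn quill]: ⟨⟨e,⟨⟨e,e⟩,⟨t,⟨t,⟨t,⟨t,t⟩⟩⟩⟩⟩⟩,t⟩ applied to ⟨e,⟨⟨e,e⟩,⟨t,⟨t,⟨t,⟨t,t⟩⟩⟩⟩⟩⟩ yields t.
[lorp nork]: ⟨⟨t,e⟩,⟨t,⟨t,t⟩⟩⟩ applied to ⟨t,e⟩ yields ⟨t,⟨t,t⟩⟩.
[[tifn quill] [lorp nork]]: ⟨t,⟨t,t⟩⟩ applied to t yields ⟨t,t⟩.

⟨t,t⟩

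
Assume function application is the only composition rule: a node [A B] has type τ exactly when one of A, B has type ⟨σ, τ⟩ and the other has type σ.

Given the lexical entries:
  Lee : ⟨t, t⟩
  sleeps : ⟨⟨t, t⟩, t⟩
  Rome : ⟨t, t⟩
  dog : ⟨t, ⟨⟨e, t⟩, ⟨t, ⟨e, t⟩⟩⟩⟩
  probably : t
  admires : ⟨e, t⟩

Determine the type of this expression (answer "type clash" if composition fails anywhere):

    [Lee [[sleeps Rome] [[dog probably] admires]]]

[sleeps Rome]: functor sleeps : ⟨⟨t, t⟩, t⟩, argument Rome : ⟨t, t⟩; result t.
[dog probably]: functor dog : ⟨t, ⟨⟨e, t⟩, ⟨t, ⟨e, t⟩⟩⟩⟩, argument probably : t; result ⟨⟨e, t⟩, ⟨t, ⟨e, t⟩⟩⟩.
[[dog probably] admires]: functor [dog probably] : ⟨⟨e, t⟩, ⟨t, ⟨e, t⟩⟩⟩, argument admires : ⟨e, t⟩; result ⟨t, ⟨e, t⟩⟩.
[[sleeps Rome] [[dog probably] admires]]: functor [[dog probably] admires] : ⟨t, ⟨e, t⟩⟩, argument [sleeps Rome] : t; result ⟨e, t⟩.
[Lee [[sleeps Rome] [[dog probably] admires]]]: ⟨t, t⟩ with ⟨e, t⟩ — neither is a function whose domain matches the other; composition fails here.

type clash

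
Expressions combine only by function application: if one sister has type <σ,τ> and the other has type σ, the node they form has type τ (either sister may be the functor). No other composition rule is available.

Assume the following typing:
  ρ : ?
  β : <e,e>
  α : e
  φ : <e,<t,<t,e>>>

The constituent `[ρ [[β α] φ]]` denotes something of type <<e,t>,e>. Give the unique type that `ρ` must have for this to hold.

[ρ [[β α] φ]] must have type <<e,t>,e>. The sister [[β α] φ] has type <t,<t,e>>; that is not a function onto <<e,t>,e>, so ρ must be the functor, of type <<t,<t,e>>,<<e,t>,e>>.

<<t,<t,e>>,<<e,t>,e>>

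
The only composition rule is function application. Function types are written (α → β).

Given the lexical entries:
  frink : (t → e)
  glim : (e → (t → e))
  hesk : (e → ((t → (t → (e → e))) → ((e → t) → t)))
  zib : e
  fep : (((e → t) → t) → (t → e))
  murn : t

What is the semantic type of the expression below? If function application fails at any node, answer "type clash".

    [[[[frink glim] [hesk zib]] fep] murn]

type clash

At [frink glim]: neither (t → e) nor (e → (t → e)) can take the other as argument; the node is ill-typed.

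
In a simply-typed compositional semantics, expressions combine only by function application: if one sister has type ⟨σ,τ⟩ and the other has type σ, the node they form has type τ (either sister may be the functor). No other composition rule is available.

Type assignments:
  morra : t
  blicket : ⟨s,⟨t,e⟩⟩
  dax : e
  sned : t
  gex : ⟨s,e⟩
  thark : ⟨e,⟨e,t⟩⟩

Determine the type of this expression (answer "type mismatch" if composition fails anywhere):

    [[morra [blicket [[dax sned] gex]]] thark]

[dax sned]: e with t — neither is a function whose domain matches the other; composition fails here.

type mismatch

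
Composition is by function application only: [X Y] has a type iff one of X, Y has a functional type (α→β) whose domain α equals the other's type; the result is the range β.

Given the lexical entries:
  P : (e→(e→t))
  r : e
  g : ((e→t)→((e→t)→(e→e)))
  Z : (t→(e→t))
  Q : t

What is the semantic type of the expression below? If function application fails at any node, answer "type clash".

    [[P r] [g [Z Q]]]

[P r]: functor P : (e→(e→t)), argument r : e; result (e→t).
[Z Q]: functor Z : (t→(e→t)), argument Q : t; result (e→t).
[g [Z Q]]: functor g : ((e→t)→((e→t)→(e→e))), argument [Z Q] : (e→t); result ((e→t)→(e→e)).
[[P r] [g [Z Q]]]: functor [g [Z Q]] : ((e→t)→(e→e)), argument [P r] : (e→t); result (e→e).

(e→e)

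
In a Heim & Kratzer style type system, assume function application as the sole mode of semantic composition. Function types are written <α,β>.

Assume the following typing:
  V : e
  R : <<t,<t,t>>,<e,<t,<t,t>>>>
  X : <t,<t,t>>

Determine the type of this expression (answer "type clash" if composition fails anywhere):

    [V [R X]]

<t,<t,t>>

[R X] — R of type <<t,<t,t>>,<e,<t,<t,t>>>> combines with X of type <t,<t,t>>: type <e,<t,<t,t>>>.
[V [R X]] — [R X] of type <e,<t,<t,t>>> combines with V of type e: type <t,<t,t>>.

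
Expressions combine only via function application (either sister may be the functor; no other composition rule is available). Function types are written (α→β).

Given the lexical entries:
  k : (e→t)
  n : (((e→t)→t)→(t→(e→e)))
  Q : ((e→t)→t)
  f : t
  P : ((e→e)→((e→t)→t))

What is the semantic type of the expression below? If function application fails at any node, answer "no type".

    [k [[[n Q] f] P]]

t

[n Q]: n is (((e→t)→t)→(t→(e→e))), Q is ((e→t)→t); result (t→(e→e)).
[[n Q] f]: [n Q] is (t→(e→e)), f is t; result (e→e).
[[[n Q] f] P]: P is ((e→e)→((e→t)→t)), [[n Q] f] is (e→e); result ((e→t)→t).
[k [[[n Q] f] P]]: [[[n Q] f] P] is ((e→t)→t), k is (e→t); result t.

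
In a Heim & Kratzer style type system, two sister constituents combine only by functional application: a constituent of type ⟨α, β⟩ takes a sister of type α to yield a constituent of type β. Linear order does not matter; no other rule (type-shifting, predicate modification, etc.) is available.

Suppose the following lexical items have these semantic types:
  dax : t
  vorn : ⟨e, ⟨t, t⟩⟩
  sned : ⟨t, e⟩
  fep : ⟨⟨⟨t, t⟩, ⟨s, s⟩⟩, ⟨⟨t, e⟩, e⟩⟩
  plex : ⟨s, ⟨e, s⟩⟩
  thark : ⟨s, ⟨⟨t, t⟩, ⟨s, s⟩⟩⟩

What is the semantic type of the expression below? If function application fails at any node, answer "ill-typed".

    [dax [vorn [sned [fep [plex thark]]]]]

[plex thark]: ⟨s, ⟨e, s⟩⟩ with ⟨s, ⟨⟨t, t⟩, ⟨s, s⟩⟩⟩ — neither is a function whose domain matches the other; composition fails here.

ill-typed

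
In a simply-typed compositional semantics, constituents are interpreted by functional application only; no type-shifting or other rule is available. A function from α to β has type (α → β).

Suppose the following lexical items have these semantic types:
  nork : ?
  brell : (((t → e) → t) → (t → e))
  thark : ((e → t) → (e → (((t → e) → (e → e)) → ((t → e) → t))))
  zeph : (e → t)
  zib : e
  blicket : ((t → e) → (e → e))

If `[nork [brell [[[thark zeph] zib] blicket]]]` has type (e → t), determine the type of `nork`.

((t → e) → (e → t))

For [nork [brell [[[thark zeph] zib] blicket]]] to have type (e → t) with [brell [[[thark zeph] zib] blicket]] of type (t → e), nork must be the function: nork : ((t → e) → (e → t)).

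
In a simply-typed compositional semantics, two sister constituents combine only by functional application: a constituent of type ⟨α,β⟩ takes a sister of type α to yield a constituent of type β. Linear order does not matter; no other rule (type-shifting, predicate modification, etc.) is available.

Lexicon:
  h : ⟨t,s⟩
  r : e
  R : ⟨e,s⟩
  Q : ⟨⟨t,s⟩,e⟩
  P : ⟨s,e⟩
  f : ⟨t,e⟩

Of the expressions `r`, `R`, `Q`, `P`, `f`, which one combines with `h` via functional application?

r : e — no; h wants t, and r wants nothing (atomic).
R : ⟨e,s⟩ — no; h wants t, and R wants e.
Q — combines: Q : ⟨⟨t,s⟩,e⟩ takes h : ⟨t,s⟩ as argument, giving e.
P : ⟨s,e⟩ — no; h wants t, and P wants s.
f : ⟨t,e⟩ — no; h wants t, and f wants t.

Q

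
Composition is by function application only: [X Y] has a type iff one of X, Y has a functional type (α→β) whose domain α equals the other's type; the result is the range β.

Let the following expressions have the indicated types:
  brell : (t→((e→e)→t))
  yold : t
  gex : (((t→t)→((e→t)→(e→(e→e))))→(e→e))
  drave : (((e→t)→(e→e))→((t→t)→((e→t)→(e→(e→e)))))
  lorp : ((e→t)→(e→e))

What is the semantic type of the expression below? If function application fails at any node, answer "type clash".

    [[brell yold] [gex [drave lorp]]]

[brell yold]: brell is (t→((e→e)→t)), yold is t; result ((e→e)→t).
[drave lorp]: drave is (((e→t)→(e→e))→((t→t)→((e→t)→(e→(e→e))))), lorp is ((e→t)→(e→e)); result ((t→t)→((e→t)→(e→(e→e)))).
[gex [drave lorp]]: gex is (((t→t)→((e→t)→(e→(e→e))))→(e→e)), [drave lorp] is ((t→t)→((e→t)→(e→(e→e)))); result (e→e).
[[brell yold] [gex [drave lorp]]]: [brell yold] is ((e→e)→t), [gex [drave lorp]] is (e→e); result t.

t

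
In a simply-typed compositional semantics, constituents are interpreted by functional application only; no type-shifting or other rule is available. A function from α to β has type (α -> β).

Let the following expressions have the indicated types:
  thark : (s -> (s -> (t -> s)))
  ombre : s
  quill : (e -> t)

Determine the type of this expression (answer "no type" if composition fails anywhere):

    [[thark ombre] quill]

[thark ombre]: (s -> (s -> (t -> s))) applied to s yields (s -> (t -> s)).
[[thark ombre] quill]: (s -> (t -> s)) and (e -> t) cannot combine by function application — type clash.

no type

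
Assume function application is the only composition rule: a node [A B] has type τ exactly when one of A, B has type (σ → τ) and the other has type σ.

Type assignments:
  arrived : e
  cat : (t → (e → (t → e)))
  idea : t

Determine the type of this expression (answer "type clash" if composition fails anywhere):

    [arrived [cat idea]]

[cat idea] — cat of type (t → (e → (t → e))) combines with idea of type t: type (e → (t → e)).
[arrived [cat idea]] — [cat idea] of type (e → (t → e)) combines with arrived of type e: type (t → e).

(t → e)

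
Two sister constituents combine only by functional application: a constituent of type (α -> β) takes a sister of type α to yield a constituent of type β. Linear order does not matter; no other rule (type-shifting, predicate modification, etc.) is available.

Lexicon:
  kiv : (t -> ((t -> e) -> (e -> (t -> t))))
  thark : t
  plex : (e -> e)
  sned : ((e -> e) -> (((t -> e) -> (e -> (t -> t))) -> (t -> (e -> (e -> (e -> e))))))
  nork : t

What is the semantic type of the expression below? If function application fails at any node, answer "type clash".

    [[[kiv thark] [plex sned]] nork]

[kiv thark]: kiv is (t -> ((t -> e) -> (e -> (t -> t)))), thark is t; result ((t -> e) -> (e -> (t -> t))).
[plex sned]: sned is ((e -> e) -> (((t -> e) -> (e -> (t -> t))) -> (t -> (e -> (e -> (e -> e)))))), plex is (e -> e); result (((t -> e) -> (e -> (t -> t))) -> (t -> (e -> (e -> (e -> e))))).
[[kiv thark] [plex sned]]: [plex sned] is (((t -> e) -> (e -> (t -> t))) -> (t -> (e -> (e -> (e -> e))))), [kiv thark] is ((t -> e) -> (e -> (t -> t))); result (t -> (e -> (e -> (e -> e)))).
[[[kiv thark] [plex sned]] nork]: [[kiv thark] [plex sned]] is (t -> (e -> (e -> (e -> e)))), nork is t; result (e -> (e -> (e -> e))).

(e -> (e -> (e -> e)))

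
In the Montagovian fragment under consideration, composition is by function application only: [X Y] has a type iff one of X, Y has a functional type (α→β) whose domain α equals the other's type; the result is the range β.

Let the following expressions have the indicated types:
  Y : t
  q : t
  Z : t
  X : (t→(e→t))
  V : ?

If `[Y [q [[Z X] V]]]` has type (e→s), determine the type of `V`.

((e→t)→(t→(t→(e→s))))

For [Y [q [[Z X] V]]] to have type (e→s) with Y of type t, [q [[Z X] V]] must be the function: [q [[Z X] V]] : (t→(e→s)).
For [q [[Z X] V]] to have type (t→(e→s)) with q of type t, [[Z X] V] must be the function: [[Z X] V] : (t→(t→(e→s))).
For [[Z X] V] to have type (t→(t→(e→s))) with [Z X] of type (e→t), V must be the function: V : ((e→t)→(t→(t→(e→s)))).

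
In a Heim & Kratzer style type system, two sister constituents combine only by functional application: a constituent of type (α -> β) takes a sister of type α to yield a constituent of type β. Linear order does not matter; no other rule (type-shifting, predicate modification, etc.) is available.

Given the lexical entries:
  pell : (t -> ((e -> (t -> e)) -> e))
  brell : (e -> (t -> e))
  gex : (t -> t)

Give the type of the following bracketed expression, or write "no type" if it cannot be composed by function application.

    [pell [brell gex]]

[brell gex]: (e -> (t -> e)) and (t -> t) cannot combine by function application — type clash.

no type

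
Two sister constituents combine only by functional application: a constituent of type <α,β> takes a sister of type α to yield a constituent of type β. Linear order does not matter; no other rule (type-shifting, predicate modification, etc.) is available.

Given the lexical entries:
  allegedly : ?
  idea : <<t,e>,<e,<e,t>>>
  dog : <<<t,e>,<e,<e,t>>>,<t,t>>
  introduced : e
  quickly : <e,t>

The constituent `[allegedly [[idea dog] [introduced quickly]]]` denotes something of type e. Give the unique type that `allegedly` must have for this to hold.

<t,e>

[allegedly [[idea dog] [introduced quickly]]] must have type e. The sister [[idea dog] [introduced quickly]] has type t; that is not a function onto e, so allegedly must be the functor, of type <t,e>.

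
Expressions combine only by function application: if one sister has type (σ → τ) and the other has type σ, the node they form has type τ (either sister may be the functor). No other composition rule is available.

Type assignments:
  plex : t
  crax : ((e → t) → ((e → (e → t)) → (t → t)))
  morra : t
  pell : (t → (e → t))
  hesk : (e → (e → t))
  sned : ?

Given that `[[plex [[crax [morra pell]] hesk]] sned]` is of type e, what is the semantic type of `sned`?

(t → e)

At [[plex [[crax [morra pell]] hesk]] sned] (required: e): [plex [[crax [morra pell]] hesk]] is t, which is not a function with range e; hence sned is the functor — type (t → e).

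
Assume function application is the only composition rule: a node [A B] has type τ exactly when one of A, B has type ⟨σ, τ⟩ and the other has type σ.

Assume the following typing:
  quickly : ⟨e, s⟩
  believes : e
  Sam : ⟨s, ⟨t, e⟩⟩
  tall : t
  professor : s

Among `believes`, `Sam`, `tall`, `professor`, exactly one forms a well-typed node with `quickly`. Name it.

believes — combines: quickly : ⟨e, s⟩ takes believes : e as argument, giving s.
Sam : ⟨s, ⟨t, e⟩⟩ — no; quickly wants e, and Sam wants s.
tall : t — no; quickly wants e, and tall wants nothing (atomic).
professor : s — no; quickly wants e, and professor wants nothing (atomic).

believes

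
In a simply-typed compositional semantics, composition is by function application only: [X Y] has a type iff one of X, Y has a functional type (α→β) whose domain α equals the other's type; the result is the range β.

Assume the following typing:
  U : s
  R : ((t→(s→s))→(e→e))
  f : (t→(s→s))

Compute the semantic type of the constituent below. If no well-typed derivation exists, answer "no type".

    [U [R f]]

no type

At [R f], R : ((t→(s→s))→(e→e)) takes f : (t→(s→s)), giving (e→e).
[U [R f]]: s with (e→e) — neither is a function whose domain matches the other; composition fails here.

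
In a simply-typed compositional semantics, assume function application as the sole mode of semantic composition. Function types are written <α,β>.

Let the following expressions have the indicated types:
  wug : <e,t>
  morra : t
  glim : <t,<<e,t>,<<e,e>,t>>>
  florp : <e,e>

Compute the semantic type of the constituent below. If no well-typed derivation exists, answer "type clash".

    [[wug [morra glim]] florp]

[morra glim]: functor glim : <t,<<e,t>,<<e,e>,t>>>, argument morra : t; result <<e,t>,<<e,e>,t>>.
[wug [morra glim]]: functor [morra glim] : <<e,t>,<<e,e>,t>>, argument wug : <e,t>; result <<e,e>,t>.
[[wug [morra glim]] florp]: functor [wug [morra glim]] : <<e,e>,t>, argument florp : <e,e>; result t.

t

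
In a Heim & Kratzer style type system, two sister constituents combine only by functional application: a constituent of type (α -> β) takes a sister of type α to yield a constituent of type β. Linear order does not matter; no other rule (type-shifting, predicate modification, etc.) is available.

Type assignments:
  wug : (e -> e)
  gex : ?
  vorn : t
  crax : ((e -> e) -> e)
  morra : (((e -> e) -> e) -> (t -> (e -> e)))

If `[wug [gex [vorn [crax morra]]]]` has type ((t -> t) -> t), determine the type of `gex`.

((e -> e) -> ((e -> e) -> ((t -> t) -> t)))

For [wug [gex [vorn [crax morra]]]] to have type ((t -> t) -> t) with wug of type (e -> e), [gex [vorn [crax morra]]] must be the function: [gex [vorn [crax morra]]] : ((e -> e) -> ((t -> t) -> t)).
For [gex [vorn [crax morra]]] to have type ((e -> e) -> ((t -> t) -> t)) with [vorn [crax morra]] of type (e -> e), gex must be the function: gex : ((e -> e) -> ((e -> e) -> ((t -> t) -> t))).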